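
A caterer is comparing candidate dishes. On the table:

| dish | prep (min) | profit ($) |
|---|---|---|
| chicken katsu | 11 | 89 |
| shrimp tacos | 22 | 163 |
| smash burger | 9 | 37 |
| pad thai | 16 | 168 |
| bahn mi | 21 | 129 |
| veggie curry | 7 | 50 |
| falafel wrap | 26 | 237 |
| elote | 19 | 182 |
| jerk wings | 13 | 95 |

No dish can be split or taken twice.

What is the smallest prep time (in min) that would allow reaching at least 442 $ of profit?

48

Look for the lowest-prep combination reaching 442.
Taking pad thai + elote + jerk wings gives 445 (≥ 442) for 48 min.
No combination under 48 min hits 442.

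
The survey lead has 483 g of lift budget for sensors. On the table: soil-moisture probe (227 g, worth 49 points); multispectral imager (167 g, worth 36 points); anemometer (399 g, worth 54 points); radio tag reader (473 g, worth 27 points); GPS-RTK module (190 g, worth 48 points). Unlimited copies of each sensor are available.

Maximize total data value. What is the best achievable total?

A density-first pass picks 2×GPS-RTK module — 96 at 380 g.
The 380 g tied up in 2×GPS-RTK module is better spent on 2×soil-moisture probe — total rises to 98 (454 g).

98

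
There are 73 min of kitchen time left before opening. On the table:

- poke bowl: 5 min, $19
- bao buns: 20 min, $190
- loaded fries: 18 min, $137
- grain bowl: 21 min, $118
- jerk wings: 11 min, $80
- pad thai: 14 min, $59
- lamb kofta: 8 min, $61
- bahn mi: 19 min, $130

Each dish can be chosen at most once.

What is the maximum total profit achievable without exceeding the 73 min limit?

The ratio heuristic lands on bao buns + loaded fries + jerk wings + pad thai + lamb kofta (527) but leaves 2 min idle.
The 22 min tied up in pad thai and lamb kofta is better spent on poke bowl + bahn mi — total rises to 556 (73 min).
Next best is bao buns + loaded fries + jerk wings + bahn mi at 537 (68 min) — short by 19.

556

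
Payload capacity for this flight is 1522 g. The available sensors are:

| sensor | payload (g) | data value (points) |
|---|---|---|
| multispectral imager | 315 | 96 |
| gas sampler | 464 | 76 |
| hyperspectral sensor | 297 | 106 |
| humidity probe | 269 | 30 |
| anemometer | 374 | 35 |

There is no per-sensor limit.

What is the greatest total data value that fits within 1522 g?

530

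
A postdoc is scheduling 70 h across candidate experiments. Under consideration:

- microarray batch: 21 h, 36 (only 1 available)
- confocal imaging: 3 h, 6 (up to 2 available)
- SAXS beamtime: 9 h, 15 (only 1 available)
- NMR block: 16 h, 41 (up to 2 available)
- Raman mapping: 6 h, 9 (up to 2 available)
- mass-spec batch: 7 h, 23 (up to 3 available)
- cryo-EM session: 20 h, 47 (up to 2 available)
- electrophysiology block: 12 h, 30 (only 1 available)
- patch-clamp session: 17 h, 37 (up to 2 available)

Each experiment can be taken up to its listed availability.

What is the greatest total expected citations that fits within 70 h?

188

Density check — mass-spec batch 3.29, NMR block 2.56, electrophysiology block 2.50 are the best per h.
Greedy by ratio would take confocal imaging + 2×NMR block + 3×mass-spec batch + electrophysiology block: 68 h used, total 187.
Dropping confocal imaging and electrophysiology block frees 15 h; slotting in patch-clamp session (17 h) lifts the total to 188 at 70 h.
No other feasible combination exceeds 188.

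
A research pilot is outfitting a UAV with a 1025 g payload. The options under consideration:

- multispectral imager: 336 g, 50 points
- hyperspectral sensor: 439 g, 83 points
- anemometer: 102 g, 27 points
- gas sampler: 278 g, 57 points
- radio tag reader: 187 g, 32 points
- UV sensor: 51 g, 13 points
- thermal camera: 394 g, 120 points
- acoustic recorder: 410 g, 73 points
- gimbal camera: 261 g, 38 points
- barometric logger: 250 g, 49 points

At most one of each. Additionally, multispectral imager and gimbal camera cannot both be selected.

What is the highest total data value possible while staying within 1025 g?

253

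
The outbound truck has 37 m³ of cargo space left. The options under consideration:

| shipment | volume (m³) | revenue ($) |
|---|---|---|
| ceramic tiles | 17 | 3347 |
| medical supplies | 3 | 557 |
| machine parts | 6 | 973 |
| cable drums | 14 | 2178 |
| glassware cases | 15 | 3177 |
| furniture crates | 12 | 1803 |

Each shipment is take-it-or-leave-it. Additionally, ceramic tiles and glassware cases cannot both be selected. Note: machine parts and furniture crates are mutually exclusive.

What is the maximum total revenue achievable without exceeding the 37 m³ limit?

Taking ceramic tiles + machine parts + cable drums: 37 m³ used, 6498 in revenue.
Every other selection either busts 37 m³ or breaks a pairing rule or fails to beat 6498.

6498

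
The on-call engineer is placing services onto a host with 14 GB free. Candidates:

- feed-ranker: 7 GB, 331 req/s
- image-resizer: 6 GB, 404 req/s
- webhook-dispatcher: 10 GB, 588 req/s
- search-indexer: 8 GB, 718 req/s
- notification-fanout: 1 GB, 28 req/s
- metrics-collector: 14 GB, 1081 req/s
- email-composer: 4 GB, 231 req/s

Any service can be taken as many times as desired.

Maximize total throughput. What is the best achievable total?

Best packing: image-resizer + search-indexer — 14 GB, 1122 total.

1122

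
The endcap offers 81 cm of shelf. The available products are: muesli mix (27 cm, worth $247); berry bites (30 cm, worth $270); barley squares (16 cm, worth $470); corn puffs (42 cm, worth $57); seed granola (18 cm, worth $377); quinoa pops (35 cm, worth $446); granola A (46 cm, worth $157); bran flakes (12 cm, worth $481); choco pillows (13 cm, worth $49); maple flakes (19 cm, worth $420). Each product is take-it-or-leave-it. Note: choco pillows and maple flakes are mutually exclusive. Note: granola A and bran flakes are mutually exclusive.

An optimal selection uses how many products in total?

4

The maximum weekly sales within 81 cm is 1774.
One optimal bundle: barley squares + seed granola + quinoa pops + bran flakes (81 cm).
Every optimal selection uses 4 products.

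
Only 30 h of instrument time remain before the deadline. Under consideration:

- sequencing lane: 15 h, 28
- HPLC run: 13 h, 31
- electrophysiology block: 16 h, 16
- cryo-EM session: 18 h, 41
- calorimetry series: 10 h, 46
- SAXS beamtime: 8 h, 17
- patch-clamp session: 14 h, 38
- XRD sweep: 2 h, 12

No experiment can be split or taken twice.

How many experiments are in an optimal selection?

Optimal total is 99.
cryo-EM session + calorimetry series + XRD sweep hits 99 at 30 h.
All optima have 3 experiments.

3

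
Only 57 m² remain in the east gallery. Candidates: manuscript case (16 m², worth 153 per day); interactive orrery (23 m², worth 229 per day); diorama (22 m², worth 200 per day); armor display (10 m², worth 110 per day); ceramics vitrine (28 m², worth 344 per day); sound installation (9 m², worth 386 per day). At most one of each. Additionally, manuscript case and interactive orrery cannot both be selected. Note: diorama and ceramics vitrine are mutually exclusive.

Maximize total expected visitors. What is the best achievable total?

883

Greedy by ratio would take armor display + ceramics vitrine + sound installation: 47 m² used, total 840.
Dropping armor display frees 10 m²; slotting in manuscript case (16 m²) lifts the total to 883 at 53 m².
The closest alternative, manuscript case + diorama + armor display + sound installation, reaches only 849.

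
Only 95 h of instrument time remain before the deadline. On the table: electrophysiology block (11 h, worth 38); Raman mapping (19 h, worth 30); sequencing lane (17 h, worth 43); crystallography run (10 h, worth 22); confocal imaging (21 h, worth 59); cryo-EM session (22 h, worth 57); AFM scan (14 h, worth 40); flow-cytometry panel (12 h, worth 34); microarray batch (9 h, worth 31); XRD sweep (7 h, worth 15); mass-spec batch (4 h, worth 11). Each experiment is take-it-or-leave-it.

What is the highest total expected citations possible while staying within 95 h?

271

Density check — electrophysiology block 3.45, microarray batch 3.44, AFM scan 2.86 are the best per h.
A density-first pass picks electrophysiology block + confocal imaging + cryo-EM session + AFM scan + flow-cytometry panel + microarray batch + mass-spec batch — 270 at 93 h.
Dropping cryo-EM session frees 22 h; slotting in sequencing lane + XRD sweep (24 h) lifts the total to 271 at 95 h.
An exhaustive check of the 2048 subsets confirms 271.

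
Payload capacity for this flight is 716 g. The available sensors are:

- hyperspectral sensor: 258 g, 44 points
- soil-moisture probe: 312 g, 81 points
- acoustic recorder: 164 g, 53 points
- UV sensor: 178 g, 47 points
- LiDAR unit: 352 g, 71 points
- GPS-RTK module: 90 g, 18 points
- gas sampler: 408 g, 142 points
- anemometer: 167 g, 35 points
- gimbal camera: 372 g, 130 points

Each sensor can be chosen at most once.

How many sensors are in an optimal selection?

3

Optimal total is 230.
acoustic recorder + UV sensor + gimbal camera hits 230 at 714 g.
Every optimal selection uses 3 sensors.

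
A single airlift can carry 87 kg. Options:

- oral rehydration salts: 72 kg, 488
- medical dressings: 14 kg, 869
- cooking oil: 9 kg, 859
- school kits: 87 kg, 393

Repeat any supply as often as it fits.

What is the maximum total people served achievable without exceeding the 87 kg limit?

7741

By people served per kg: cooking oil 95.44, medical dressings 62.07, oral rehydration salts 6.78 lead.
Taking the top-ratio supplies first gives 9×cooking oil for 7731 (81 kg).
Dropping cooking oil frees 9 kg; slotting in medical dressings (14 kg) lifts the total to 7741 at 86 kg.
Nothing else within 87 kg beats 7741.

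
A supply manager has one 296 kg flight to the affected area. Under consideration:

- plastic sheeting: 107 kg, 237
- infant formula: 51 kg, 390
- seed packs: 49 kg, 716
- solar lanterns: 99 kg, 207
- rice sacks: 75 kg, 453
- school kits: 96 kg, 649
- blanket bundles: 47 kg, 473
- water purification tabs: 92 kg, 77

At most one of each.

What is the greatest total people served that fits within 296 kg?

A density-first pass picks infant formula + seed packs + school kits + blanket bundles — 2228 at 243 kg.
Dropping infant formula frees 51 kg; slotting in rice sacks (75 kg) lifts the total to 2291 at 267 kg.
Next best is infant formula + seed packs + school kits + blanket bundles at 2228 (243 kg) — short by 63.

2291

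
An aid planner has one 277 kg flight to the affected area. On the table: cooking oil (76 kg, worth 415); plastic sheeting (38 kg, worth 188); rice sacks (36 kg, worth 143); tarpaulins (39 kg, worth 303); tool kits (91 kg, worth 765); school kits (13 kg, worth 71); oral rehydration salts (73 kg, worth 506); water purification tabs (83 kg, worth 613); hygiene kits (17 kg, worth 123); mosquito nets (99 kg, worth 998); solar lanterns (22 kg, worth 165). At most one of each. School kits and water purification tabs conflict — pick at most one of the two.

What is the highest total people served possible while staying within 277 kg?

2376

Density check — mosquito nets 10.08, tool kits 8.41, tarpaulins 7.77, solar lanterns 7.50 are the best per kg.
The ratio heuristic lands on tarpaulins + tool kits + hygiene kits + mosquito nets + solar lanterns (2354) but leaves 9 kg idle.
The 78 kg tied up in tarpaulins and hygiene kits and solar lanterns is better spent on water purification tabs — total rises to 2376 (273 kg).
An exhaustive check of the 2048 subsets confirms 2376.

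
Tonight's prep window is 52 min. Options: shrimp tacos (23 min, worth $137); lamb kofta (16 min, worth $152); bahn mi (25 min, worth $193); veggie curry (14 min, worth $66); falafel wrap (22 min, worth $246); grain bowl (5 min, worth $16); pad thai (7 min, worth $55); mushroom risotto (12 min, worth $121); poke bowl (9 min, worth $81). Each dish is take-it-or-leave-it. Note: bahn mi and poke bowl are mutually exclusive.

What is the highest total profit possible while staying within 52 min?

Best packing: lamb kofta + falafel wrap + mushroom risotto — 50 min, 519 total.

519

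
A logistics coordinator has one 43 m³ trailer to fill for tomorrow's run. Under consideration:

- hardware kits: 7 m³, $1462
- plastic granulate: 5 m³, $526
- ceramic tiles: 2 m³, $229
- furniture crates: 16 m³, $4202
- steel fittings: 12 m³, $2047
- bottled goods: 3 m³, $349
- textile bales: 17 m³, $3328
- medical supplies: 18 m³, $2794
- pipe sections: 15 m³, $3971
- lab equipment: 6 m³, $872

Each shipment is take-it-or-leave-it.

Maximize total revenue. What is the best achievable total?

10220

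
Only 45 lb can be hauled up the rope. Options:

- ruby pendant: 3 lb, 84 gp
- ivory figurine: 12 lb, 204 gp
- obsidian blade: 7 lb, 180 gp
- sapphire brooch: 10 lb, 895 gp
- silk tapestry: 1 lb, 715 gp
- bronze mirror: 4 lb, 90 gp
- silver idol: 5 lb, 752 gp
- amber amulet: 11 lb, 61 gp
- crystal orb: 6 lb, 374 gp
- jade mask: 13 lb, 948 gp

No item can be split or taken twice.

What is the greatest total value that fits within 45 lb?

3948

Density check — silk tapestry 715.00, silver idol 150.40, sapphire brooch 89.50, jade mask 72.92 are the best per lb.
Ruby pendant + obsidian blade + sapphire brooch + silk tapestry + silver idol + crystal orb + jade mask uses 45 of the 45 lb and totals 3948.
Nothing else within 45 lb beats 3948.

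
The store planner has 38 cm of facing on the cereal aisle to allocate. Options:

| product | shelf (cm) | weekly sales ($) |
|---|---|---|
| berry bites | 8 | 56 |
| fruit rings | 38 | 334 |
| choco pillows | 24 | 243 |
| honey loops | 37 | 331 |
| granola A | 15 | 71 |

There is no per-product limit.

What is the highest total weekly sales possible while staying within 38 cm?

334

Ranking by ratio (weekly sales/cm): choco pillows 10.12, honey loops 8.95, fruit rings 8.79.
Filling by ratio: berry bites + choco pillows for 299, with 6 cm left unused.
The 32 cm tied up in berry bites and choco pillows is better spent on fruit rings — total rises to 334 (38 cm).
Nothing else within 38 cm beats 334.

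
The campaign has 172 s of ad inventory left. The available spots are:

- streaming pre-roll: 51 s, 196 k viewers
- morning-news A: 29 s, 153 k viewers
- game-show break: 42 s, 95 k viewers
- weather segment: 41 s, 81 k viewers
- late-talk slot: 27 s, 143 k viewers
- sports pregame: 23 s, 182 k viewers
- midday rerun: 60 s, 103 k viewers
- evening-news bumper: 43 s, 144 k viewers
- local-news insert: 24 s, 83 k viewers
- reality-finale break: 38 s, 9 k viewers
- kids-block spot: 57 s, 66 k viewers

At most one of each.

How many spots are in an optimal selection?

5

The maximum expected reach within 172 s is 769.
streaming pre-roll + morning-news A + game-show break + late-talk slot + sports pregame hits 769 at 172 s.
Every optimal selection uses 5 spots.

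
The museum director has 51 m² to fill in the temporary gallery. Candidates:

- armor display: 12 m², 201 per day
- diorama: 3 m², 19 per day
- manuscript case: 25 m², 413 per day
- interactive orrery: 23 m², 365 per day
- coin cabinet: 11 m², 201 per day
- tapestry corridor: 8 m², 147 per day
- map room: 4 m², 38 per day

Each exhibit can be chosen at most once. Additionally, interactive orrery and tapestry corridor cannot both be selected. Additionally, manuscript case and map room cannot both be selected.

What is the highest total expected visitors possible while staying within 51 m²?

Greedy by ratio would take armor display + diorama + coin cabinet + tapestry corridor + map room: 38 m² used, total 606.
Dropping tapestry corridor and map room frees 12 m²; slotting in manuscript case (25 m²) lifts the total to 834 at 51 m².

834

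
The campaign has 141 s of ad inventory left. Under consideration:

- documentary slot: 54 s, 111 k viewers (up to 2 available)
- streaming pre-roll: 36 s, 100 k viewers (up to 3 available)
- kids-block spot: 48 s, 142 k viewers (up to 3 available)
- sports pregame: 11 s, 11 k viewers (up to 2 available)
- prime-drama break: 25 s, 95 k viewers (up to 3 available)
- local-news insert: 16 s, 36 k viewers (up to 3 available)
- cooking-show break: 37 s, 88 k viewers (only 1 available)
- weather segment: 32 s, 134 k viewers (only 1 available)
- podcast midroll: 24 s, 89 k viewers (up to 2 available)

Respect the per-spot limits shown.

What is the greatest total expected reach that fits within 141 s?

513

Filling by ratio: 3×prime-drama break + weather segment + podcast midroll for 508, with 10 s left unused.
Replace prime-drama break with sports pregame + podcast midroll: the trade gains 5 net, giving 513 at 141 s.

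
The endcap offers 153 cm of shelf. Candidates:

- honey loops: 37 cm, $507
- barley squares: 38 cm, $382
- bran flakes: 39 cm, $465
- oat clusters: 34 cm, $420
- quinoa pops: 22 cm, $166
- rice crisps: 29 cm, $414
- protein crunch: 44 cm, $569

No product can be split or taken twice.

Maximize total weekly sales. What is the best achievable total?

1955

The ratio heuristic lands on honey loops + oat clusters + rice crisps + protein crunch (1910) but leaves 9 cm idle.
The 34 cm tied up in oat clusters is better spent on bran flakes — total rises to 1955 (149 cm).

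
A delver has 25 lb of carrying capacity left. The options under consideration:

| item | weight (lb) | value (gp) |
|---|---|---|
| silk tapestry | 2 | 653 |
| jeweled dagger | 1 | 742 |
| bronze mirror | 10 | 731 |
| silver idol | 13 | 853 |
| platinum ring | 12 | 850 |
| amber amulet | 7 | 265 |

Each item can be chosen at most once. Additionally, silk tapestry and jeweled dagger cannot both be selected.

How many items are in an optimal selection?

3

Optimal total is 2326.
jeweled dagger + bronze mirror + silver idol hits 2326 at 24 lb.
Every optimal selection uses 3 items.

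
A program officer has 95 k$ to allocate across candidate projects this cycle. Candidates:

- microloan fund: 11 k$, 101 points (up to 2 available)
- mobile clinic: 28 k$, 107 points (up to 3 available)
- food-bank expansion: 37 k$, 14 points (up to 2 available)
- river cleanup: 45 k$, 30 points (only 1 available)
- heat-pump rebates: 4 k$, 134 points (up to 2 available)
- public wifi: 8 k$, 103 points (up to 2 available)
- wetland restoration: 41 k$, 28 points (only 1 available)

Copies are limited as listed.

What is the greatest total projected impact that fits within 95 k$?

789

A density-first pass picks 2×microloan fund + mobile clinic + 2×heat-pump rebates + 2×public wifi — 783 at 74 k$.
The 11 k$ tied up in microloan fund is better spent on mobile clinic — total rises to 789 (91 k$).
That's the maximum — no swap from here does better than 789.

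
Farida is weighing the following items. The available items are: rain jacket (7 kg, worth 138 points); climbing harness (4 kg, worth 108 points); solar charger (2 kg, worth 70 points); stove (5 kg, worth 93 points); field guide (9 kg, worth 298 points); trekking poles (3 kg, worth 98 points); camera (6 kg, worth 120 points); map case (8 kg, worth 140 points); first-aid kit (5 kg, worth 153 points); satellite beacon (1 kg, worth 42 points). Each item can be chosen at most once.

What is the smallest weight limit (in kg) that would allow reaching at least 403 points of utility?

12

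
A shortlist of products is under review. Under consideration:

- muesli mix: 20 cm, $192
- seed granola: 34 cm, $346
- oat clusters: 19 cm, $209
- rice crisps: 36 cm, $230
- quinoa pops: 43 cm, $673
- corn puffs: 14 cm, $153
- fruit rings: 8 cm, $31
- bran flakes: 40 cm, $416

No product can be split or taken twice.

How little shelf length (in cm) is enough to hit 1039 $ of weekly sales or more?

82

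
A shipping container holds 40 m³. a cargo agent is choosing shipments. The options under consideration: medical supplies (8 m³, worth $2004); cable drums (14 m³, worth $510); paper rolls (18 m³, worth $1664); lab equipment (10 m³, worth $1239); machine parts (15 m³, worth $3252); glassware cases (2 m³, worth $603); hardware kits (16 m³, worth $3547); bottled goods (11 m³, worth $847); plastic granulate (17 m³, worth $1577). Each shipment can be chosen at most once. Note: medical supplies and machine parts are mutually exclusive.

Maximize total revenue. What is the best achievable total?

The ratio heuristic lands on medical supplies + lab equipment + glassware cases + hardware kits (7393) but leaves 4 m³ idle.
Replace medical supplies and lab equipment with machine parts: the trade gains 9 net, giving 7402 at 33 m³.
That's the maximum — no feasible swap from here does better than 7402.

7402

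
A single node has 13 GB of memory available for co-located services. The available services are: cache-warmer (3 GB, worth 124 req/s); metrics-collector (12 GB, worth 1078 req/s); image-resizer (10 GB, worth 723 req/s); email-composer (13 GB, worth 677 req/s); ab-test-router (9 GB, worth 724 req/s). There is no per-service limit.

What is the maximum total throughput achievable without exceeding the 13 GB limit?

Taking metrics-collector: 12 GB used, 1078 in throughput.
That's the maximum — no swap from here does better than 1078.

1078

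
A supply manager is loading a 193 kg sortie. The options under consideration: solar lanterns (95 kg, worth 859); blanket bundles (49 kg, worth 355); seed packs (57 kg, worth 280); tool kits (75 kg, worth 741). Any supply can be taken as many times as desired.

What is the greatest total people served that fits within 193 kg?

A density-first pass picks 2×tool kits — 1482 at 150 kg.
The 150 kg tied up in 2×tool kits is better spent on 2×solar lanterns — total rises to 1718 (190 kg).

1718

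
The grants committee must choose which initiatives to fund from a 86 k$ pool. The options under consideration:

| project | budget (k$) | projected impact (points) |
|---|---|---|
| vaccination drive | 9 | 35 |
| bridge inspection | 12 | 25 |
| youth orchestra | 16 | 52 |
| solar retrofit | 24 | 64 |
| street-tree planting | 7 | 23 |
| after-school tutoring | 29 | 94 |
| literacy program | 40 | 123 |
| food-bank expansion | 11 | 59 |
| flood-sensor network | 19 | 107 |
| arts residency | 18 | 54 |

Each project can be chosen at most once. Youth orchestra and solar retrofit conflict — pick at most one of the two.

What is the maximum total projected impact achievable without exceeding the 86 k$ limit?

Greedy by ratio would take vaccination drive + youth orchestra + street-tree planting + food-bank expansion + flood-sensor network + arts residency: 80 k$ used, total 330.
Replace youth orchestra and street-tree planting with after-school tutoring: the trade gains 19 net, giving 349 at 86 k$.
An exhaustive check of the 1024 subsets confirms 349.

349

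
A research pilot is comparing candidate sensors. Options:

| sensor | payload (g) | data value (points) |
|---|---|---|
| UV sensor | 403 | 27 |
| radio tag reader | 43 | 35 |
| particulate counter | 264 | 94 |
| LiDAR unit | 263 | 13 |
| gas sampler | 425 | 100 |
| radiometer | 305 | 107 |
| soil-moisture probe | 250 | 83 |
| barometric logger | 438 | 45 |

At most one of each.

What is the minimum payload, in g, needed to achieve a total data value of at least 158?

514

Look for the lowest-payload combination reaching 158.
Taking particulate counter + soil-moisture probe gives 177 (≥ 158) for 514 g.
Any bundle with less than 514 g falls short of 158.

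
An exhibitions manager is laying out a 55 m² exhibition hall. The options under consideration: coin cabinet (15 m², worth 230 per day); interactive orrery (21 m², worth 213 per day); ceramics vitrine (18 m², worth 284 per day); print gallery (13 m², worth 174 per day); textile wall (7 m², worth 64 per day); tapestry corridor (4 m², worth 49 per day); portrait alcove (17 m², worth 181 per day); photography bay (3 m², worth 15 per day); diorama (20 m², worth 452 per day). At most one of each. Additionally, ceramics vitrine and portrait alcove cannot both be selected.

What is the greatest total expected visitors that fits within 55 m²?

966

Density check — diorama 22.60, ceramics vitrine 15.78, coin cabinet 15.33 are the best per m².
The ratio ordering already packs tightly: coin cabinet + ceramics vitrine + diorama, 53 m², 966.
Runner-up ceramics vitrine + print gallery + tapestry corridor + diorama tops out at 959.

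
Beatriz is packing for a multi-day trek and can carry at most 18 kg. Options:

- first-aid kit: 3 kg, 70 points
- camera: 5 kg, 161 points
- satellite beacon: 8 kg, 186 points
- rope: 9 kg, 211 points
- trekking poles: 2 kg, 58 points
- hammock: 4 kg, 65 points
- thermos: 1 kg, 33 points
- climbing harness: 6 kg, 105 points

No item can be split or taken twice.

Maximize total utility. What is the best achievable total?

A density-first pass picks camera + rope + trekking poles + thermos — 463 at 17 kg.
The 10 kg tied up in rope and thermos is better spent on first-aid kit + satellite beacon — total rises to 475 (18 kg).

475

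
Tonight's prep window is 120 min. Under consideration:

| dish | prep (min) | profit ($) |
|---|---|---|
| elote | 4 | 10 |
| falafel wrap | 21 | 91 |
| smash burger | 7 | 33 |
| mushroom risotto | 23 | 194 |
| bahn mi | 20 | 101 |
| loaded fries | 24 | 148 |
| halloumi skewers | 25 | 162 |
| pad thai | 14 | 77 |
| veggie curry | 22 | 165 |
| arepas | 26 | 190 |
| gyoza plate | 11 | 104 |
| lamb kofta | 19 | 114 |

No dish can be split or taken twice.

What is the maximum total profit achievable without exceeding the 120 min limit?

Density check — gyoza plate 9.45, mushroom risotto 8.43, veggie curry 7.50 are the best per min.
A density-first pass picks elote + smash burger + mushroom risotto + halloumi skewers + veggie curry + arepas + gyoza plate — 858 at 118 min.
A better packing is mushroom risotto + loaded fries + pad thai + veggie curry + arepas + gyoza plate: 120 min, total 878.
Nothing else within 120 min beats 878.

878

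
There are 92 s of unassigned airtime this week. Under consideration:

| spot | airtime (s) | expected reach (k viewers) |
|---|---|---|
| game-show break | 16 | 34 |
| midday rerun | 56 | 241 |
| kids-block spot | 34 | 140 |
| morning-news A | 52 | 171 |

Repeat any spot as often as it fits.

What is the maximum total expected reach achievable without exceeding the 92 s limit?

Taking midday rerun + kids-block spot: 90 s used, 381 in expected reach.

381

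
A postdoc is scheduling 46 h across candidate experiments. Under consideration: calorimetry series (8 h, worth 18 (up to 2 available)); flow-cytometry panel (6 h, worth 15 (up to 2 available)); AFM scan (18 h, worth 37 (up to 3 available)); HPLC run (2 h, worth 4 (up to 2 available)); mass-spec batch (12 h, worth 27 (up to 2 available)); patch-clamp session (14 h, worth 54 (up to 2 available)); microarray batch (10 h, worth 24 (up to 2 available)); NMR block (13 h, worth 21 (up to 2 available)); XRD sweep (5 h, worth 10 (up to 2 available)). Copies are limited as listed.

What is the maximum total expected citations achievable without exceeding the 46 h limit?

Filling by ratio: 2×flow-cytometry panel + 2×HPLC run + 2×patch-clamp session for 146, with 2 h left unused.
Replace flow-cytometry panel and HPLC run with microarray batch: the trade gains 5 net, giving 151 at 46 h.

151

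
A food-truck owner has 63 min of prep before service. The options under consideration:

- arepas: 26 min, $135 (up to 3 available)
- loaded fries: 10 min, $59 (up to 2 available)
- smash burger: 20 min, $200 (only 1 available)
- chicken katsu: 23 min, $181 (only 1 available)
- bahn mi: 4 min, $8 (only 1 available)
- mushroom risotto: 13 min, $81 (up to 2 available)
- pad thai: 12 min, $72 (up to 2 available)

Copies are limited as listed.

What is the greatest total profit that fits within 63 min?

499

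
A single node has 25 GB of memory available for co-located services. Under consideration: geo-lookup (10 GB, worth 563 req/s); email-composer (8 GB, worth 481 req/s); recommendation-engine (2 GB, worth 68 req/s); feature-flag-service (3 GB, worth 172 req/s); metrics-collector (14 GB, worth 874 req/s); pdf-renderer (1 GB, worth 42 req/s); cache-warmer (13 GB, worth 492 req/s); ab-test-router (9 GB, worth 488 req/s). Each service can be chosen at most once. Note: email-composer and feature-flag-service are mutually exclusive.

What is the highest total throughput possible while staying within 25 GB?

1479

Density check — metrics-collector 62.43, email-composer 60.12, feature-flag-service 57.33, geo-lookup 56.30 are the best per GB.
Best packing: geo-lookup + metrics-collector + pdf-renderer — 25 GB, 1479 total.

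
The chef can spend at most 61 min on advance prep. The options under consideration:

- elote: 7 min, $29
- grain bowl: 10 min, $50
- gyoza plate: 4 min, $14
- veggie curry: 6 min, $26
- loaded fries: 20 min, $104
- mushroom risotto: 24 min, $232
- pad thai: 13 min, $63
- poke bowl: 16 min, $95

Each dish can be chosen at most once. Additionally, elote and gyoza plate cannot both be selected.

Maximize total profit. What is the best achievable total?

431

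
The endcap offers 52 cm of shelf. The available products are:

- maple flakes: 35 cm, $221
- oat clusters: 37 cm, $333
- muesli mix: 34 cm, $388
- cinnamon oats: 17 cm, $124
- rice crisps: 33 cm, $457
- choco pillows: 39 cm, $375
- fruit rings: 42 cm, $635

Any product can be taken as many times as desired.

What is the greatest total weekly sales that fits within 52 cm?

635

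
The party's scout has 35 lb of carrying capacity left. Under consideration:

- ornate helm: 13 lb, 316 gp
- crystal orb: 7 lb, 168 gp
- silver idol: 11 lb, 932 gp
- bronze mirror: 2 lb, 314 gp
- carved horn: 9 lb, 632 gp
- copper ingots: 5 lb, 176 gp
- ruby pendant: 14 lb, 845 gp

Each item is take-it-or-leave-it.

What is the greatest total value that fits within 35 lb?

The ratio heuristic lands on crystal orb + silver idol + bronze mirror + carved horn + copper ingots (2222) but leaves 1 lb idle.
Replace crystal orb and bronze mirror and copper ingots with ruby pendant: the trade gains 187 net, giving 2409 at 34 lb.
The closest alternative, silver idol + bronze mirror + copper ingots + ruby pendant, reaches only 2267.

2409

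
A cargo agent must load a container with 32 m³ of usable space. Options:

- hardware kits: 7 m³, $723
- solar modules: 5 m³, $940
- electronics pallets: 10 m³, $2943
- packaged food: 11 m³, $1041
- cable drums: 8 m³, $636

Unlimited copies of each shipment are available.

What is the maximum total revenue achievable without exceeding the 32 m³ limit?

8829

The ratio ordering already packs tightly: 3×electronics pallets, 30 m³, 8829.
That's the maximum — no swap from here does better than 8829.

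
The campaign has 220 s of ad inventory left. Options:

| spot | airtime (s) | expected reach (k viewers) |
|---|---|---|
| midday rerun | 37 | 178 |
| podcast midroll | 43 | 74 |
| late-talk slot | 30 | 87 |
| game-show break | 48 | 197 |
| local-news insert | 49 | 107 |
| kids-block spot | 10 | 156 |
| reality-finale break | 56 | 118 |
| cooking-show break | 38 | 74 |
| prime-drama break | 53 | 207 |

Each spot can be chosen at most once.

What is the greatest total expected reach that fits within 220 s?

Density check — kids-block spot 15.60, midday rerun 4.81, game-show break 4.10, prime-drama break 3.91 are the best per s.
Midday rerun + late-talk slot + game-show break + kids-block spot + cooking-show break + prime-drama break uses 216 of the 220 s and totals 899.
Every other selection either busts 220 s or fails to beat 899.

899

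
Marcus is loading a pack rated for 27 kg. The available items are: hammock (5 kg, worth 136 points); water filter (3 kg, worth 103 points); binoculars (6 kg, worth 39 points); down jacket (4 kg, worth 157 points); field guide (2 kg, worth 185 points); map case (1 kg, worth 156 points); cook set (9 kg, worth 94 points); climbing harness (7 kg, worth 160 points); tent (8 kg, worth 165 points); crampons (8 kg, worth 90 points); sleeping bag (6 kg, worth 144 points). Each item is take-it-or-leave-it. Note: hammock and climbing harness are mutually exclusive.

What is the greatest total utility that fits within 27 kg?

943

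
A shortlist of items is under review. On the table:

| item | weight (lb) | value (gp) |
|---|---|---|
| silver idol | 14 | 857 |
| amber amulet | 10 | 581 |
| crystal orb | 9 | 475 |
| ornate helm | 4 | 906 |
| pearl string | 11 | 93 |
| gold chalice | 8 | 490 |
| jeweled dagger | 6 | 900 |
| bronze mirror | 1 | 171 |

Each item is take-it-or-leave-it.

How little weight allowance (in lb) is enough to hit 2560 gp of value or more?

24

Look for the lowest-weight combination reaching 2560.
silver idol + ornate helm + jeweled dagger: 2663 value at 24 lb.
No combination under 24 lb hits 2560.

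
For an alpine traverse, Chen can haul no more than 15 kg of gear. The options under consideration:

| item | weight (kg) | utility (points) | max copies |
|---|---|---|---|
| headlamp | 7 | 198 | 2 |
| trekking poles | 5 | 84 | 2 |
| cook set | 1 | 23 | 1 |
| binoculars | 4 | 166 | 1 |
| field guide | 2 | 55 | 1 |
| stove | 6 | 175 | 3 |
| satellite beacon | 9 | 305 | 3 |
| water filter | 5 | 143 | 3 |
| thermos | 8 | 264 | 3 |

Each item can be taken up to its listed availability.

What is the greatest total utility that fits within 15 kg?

The ratio ordering already packs tightly: binoculars + field guide + satellite beacon, 15 kg, 526.

526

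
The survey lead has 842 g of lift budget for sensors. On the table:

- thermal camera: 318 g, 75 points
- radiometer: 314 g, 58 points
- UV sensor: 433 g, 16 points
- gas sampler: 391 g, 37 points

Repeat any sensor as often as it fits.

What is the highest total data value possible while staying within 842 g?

150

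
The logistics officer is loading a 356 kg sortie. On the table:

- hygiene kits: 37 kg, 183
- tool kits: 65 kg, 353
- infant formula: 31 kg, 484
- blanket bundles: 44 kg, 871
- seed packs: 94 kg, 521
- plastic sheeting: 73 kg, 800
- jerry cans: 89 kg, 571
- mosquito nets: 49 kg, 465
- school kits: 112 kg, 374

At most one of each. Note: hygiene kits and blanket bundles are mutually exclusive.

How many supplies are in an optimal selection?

6

Optimal total is 3544.
One optimal bundle: tool kits + infant formula + blanket bundles + plastic sheeting + jerry cans + mosquito nets (351 kg).
All optima have 6 supplies.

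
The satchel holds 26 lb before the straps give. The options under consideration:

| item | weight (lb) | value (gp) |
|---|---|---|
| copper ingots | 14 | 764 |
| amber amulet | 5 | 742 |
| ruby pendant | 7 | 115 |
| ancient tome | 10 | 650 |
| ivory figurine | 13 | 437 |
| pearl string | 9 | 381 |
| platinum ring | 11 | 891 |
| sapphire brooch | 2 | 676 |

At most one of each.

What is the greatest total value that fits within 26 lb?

Taking the top-ratio items first gives amber amulet + ruby pendant + platinum ring + sapphire brooch for 2424 (25 lb).
The 18 lb tied up in ruby pendant and platinum ring is better spent on ancient tome + pearl string — total rises to 2449 (26 lb).

2449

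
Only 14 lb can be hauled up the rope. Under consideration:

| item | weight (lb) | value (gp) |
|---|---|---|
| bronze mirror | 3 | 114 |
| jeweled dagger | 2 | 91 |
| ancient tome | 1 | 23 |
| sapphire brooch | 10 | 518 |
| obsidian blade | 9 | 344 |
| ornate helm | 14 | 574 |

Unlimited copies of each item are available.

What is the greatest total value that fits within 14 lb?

700

The ratio ordering already packs tightly: 2×jeweled dagger + sapphire brooch, 14 lb, 700.
Nothing else within 14 lb beats 700.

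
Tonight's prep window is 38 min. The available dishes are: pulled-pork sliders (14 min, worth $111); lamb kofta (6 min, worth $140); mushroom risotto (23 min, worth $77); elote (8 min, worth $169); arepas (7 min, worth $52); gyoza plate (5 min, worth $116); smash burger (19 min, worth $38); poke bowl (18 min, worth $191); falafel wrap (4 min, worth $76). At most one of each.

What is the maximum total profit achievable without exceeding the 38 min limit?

By profit per min: lamb kofta 23.33, gyoza plate 23.20, elote 21.12 lead.
Greedy by ratio would take pulled-pork sliders + lamb kofta + elote + gyoza plate + falafel wrap: 37 min used, total 612.
Dropping pulled-pork sliders and falafel wrap frees 18 min; slotting in poke bowl (18 min) lifts the total to 616 at 37 min.
Every other selection either busts 38 min or fails to beat 616.

616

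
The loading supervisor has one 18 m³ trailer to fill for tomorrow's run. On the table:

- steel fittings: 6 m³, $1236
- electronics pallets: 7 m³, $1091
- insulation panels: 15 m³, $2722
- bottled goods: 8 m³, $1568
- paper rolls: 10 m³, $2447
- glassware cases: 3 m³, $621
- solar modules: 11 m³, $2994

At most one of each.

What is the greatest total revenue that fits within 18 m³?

Density check — solar modules 272.18, paper rolls 244.70, glassware cases 207.00, steel fittings 206.00 are the best per m³.
Greedy by ratio would take glassware cases + solar modules: 14 m³ used, total 3615.
The 3 m³ tied up in glassware cases is better spent on steel fittings — total rises to 4230 (17 m³).
The spare 1 m³ is too small for any remaining shipment, and no exchange beats 4230.

4230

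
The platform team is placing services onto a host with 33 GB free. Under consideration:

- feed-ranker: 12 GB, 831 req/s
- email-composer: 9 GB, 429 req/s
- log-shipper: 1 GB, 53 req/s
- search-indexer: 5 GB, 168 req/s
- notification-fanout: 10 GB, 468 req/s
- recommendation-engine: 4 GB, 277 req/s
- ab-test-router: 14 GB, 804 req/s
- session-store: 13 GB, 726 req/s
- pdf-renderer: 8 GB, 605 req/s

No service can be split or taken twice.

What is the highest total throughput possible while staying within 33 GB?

2162

Greedy by ratio would take feed-ranker + log-shipper + search-indexer + recommendation-engine + pdf-renderer: 30 GB used, total 1934.
Replace log-shipper and search-indexer and recommendation-engine with session-store: the trade gains 228 net, giving 2162 at 33 GB.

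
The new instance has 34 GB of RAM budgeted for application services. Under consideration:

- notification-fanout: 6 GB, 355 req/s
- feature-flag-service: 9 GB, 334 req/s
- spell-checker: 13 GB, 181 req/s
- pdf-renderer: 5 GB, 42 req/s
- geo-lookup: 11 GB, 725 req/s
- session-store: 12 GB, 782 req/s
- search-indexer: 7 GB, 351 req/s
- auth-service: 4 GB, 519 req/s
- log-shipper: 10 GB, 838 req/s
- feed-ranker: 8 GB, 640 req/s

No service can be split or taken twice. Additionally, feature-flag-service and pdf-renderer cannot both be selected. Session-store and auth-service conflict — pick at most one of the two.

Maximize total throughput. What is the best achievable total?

2722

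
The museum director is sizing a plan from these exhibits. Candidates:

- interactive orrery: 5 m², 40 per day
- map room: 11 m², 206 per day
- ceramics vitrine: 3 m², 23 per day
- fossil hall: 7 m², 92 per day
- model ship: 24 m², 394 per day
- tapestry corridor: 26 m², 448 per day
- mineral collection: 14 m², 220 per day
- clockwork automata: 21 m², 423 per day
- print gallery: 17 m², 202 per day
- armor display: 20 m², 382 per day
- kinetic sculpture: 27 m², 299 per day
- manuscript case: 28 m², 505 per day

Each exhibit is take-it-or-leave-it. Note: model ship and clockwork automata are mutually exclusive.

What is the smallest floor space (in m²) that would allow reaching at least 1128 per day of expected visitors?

Look for the lowest-floor combination reaching 1128.
map room + clockwork automata + manuscript case reaches 1134 using 60 m².
Below 60 m² the best achievable stays under 1128.

60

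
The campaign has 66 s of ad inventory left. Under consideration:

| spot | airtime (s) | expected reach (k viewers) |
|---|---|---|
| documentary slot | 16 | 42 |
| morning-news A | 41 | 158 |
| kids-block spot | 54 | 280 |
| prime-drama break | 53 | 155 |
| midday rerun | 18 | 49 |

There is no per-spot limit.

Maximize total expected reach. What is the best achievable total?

280

Best packing: kids-block spot — 54 s, 280 total.
No other feasible combination exceeds 280.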